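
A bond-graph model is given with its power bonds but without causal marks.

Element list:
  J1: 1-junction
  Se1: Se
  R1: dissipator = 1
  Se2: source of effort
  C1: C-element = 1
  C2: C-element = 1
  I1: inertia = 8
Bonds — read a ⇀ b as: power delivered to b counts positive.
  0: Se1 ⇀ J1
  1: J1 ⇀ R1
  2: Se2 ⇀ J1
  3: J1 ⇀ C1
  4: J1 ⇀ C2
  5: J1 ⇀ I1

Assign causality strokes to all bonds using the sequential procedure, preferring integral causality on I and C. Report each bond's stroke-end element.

β0 stroke→J1
β1 stroke→J1
β2 stroke→J1
β3 stroke→J1
β4 stroke→J1
β5 stroke→I1

bond 0 stroke at J1  (source Se1 imposes e)
bond 2 stroke at J1  (source Se2 imposes e)
bond 3 stroke at J1  (C1 integral (e out))
bond 4 stroke at J1  (prefer integral on C2)
bond 5 stroke at I1  (prefer integral on I1)
bond 1 stroke at J1  (1-jn J1 has f-setter on 5)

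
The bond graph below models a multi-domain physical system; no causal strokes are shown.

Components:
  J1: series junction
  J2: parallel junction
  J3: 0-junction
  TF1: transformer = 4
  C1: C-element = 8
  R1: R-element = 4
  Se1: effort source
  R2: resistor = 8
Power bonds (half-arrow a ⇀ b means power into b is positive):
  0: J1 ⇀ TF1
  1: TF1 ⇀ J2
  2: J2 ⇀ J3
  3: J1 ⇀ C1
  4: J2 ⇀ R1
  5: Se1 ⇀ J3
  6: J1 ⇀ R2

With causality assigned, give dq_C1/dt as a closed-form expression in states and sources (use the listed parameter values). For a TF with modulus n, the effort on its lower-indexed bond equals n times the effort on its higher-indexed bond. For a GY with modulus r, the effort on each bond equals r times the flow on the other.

dq_C1/dt = -E_Se1/2 - q_C1/64

#5 stroke→J3  (Se1 fixes effort; stroke away)
#2 stroke→J2  (J3: bond 5 brought effort, rest push out)
#1 stroke→TF1  (common-e at J2 fixed by 2)
#4 stroke→R1  (0-jn J2 has e-setter on 2)
#0 stroke→J1  (TF TF1: opposite of bond 1)
#3 stroke→J1  (C1 outputs effort q/C1)
#6 stroke→R2  (J1 needs exactly one f-in)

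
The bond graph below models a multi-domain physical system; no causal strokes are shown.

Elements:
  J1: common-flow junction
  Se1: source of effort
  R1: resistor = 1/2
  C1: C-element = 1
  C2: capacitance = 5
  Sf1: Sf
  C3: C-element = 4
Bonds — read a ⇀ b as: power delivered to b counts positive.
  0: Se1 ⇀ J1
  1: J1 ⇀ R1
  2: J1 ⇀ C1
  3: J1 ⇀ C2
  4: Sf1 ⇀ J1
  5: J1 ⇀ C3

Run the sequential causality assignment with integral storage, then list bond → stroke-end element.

#0 stroke at J1  (Se1: effort source, stroke at far end)
#4 stroke at Sf1  (Sf1 fixes flow; stroke at Sf1)
#1 stroke at J1  (J1 flow already set via bond 4)
#2 stroke at J1  (J1 flow already set via bond 4)
#3 stroke at J1  (J1: bond 4 brought flow, rest push out)
#5 stroke at J1  (J1: bond 4 brought flow, rest push out)

β0 stroke at J1
β1 stroke at J1
β2 stroke at J1
β3 stroke at J1
β4 stroke at Sf1
β5 stroke at J1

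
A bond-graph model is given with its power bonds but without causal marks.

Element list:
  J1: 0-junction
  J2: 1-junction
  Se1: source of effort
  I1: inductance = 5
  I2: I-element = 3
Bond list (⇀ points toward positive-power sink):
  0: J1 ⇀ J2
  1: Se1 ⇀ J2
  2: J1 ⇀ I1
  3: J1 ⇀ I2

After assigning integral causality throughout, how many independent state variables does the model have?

2  (I1, I2 all integral)

#1 stroke→J2  (Se1 (Se) sets effort on bond)
#0 stroke→J1  (only one flow-in slot at J2)
#2 stroke→I1  (J1 effort already set via bond 0)
#3 stroke→I2  (J1 effort already set via bond 0)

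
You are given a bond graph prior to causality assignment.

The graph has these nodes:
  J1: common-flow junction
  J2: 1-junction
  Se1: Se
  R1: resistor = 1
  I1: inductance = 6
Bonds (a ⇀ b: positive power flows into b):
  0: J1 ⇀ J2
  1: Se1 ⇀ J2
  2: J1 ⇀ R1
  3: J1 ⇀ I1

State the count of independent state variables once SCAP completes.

1  (I1 all integral)

b1 |J2  (source Se1 imposes e)
b0 |J1  (closing 1-jn rule on J2)
b3 |I1  (prefer integral on I1)
b2 |J1  (J1: bond 3 brought flow, rest push out)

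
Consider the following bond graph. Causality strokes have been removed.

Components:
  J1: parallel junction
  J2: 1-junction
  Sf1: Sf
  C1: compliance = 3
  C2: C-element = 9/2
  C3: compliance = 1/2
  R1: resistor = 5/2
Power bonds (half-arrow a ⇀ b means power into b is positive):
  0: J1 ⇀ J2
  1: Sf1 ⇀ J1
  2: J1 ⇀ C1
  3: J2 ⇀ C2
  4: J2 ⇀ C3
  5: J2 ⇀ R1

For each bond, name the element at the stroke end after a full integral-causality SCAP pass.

bond 1 stroke→Sf1  (Sf1: flow source, stroke at near end)
bond 2 stroke→J1  (C1: C, integral causality)
bond 0 stroke→J2  (common-e at J1 fixed by 2)
bond 3 stroke→J2  (C2 integral (e out))
bond 4 stroke→J2  (C3: C, integral causality)
bond 5 stroke→R1  (only one flow-in slot at J2)

bond 0 stroke at J2
bond 1 stroke at Sf1
bond 2 stroke at J1
bond 3 stroke at J2
bond 4 stroke at J2
bond 5 stroke at R1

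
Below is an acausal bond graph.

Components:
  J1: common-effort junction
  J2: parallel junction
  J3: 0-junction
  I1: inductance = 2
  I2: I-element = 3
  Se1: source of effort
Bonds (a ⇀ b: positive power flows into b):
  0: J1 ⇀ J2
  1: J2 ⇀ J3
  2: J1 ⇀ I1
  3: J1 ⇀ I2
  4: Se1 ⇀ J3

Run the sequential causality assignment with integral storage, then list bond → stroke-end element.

β4 →J3  (Se1: effort source, stroke at far end)
β1 →J2  (J3: bond 4 brought effort, rest push out)
β0 →J1  (J2 effort already set via bond 1)
β2 →I1  (common-e at J1 fixed by 0)
β3 →I2  (J1: bond 0 brought effort, rest push out)

β0 stroke→J1
β1 stroke→J2
β2 stroke→I1
β3 stroke→I2
β4 stroke→J3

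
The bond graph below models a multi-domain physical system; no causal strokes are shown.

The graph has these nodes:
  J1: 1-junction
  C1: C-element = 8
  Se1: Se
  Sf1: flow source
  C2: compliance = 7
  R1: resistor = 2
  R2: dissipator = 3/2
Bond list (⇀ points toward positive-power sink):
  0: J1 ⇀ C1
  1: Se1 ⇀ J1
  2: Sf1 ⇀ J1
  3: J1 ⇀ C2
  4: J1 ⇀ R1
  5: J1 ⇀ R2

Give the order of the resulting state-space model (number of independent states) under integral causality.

2  (C1, C2 all integral)

β1 stroke→J1  (Se1 (Se) sets effort on bond)
β2 stroke→Sf1  (source Sf1 imposes f)
β0 stroke→J1  (J1: bond 2 brought flow, rest push out)
β3 stroke→J1  (J1 flow already set via bond 2)
β4 stroke→J1  (1-jn J1 has f-setter on 2)
β5 stroke→J1  (J1: bond 2 brought flow, rest push out)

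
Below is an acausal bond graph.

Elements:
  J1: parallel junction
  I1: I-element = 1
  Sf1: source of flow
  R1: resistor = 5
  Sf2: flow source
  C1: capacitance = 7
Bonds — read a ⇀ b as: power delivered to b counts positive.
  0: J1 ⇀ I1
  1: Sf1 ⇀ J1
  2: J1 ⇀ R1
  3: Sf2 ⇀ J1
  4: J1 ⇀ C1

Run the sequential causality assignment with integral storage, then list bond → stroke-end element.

b0 stroke at I1
b1 stroke at Sf1
b2 stroke at R1
b3 stroke at Sf2
b4 stroke at J1

b1 →Sf1  (Sf1 fixes flow; stroke at Sf1)
b3 →Sf2  (Sf2: flow source, stroke at near end)
b0 →I1  (I1: I, integral causality)
b4 →J1  (C1 integral (e out))
b2 →R1  (J1 effort already set via bond 4)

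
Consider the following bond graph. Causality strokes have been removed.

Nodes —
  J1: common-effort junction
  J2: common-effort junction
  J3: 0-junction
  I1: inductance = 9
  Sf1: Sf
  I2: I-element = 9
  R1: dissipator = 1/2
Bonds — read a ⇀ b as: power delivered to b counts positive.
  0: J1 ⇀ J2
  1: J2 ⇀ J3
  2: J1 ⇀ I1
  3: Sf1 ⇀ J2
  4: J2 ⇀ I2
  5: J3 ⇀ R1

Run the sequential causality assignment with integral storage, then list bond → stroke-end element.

#0 stroke→J1
#1 stroke→J2
#2 stroke→I1
#3 stroke→Sf1
#4 stroke→I2
#5 stroke→J3

bond 3 |Sf1  (Sf1 (Sf) sets flow on bond)
bond 2 |I1  (prefer integral on I1)
bond 0 |J1  (closing 0-jn rule on J1)
bond 4 |I2  (I2 outputs flow p/I2)
bond 1 |J2  (only one effort-in slot at J2)
bond 5 |J3  (closing 0-jn rule on J3)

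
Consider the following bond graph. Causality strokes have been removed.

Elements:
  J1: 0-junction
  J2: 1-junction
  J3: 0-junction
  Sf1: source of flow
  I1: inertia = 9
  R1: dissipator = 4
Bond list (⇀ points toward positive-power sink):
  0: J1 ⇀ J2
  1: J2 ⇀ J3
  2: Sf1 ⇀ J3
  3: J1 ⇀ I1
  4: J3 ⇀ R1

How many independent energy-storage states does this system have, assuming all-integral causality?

1  (I1 all integral)

bond 2 →Sf1  (Sf1: flow source, stroke at near end)
bond 3 →I1  (I1 outputs flow p/I1)
bond 0 →J1  (J1 needs exactly one e-in)
bond 1 →J2  (J2: bond 0 brought flow, rest push out)
bond 4 →J3  (only one effort-in slot at J3)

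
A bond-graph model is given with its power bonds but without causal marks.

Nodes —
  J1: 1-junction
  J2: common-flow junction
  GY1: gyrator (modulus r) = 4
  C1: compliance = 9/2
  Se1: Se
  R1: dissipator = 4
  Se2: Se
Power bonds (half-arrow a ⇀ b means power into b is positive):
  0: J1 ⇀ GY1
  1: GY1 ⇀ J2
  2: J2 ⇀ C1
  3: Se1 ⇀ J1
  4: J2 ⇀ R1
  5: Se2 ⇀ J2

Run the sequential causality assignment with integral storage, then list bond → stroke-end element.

β3 stroke at J1  (source Se1 imposes e)
β5 stroke at J2  (Se2 (Se) sets effort on bond)
β0 stroke at GY1  (only one flow-in slot at J1)
β1 stroke at GY1  (GY1 both-in/both-out from 0)
β2 stroke at J2  (J2 flow already set via bond 1)
β4 stroke at J2  (common-f at J2 fixed by 1)

b0 →GY1
b1 →GY1
b2 →J2
b3 →J1
b4 →J2
b5 →J2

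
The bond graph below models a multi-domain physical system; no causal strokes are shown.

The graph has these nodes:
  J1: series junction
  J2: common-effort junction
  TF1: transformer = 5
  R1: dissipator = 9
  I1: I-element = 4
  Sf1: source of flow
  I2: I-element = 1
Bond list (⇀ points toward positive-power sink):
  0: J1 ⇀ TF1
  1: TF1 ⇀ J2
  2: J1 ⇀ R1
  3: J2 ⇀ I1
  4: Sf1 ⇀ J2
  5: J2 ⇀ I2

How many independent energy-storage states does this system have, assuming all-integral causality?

2  (I1, I2 all integral)

#4 |Sf1  (Sf1 fixes flow; stroke at Sf1)
#3 |I1  (prefer integral on I1)
#5 |I2  (I2 outputs flow p/I2)
#1 |J2  (only one effort-in slot at J2)
#0 |TF1  (TF1 one-in-one-out from 1)
#2 |J1  (J1: bond 0 brought flow, rest push out)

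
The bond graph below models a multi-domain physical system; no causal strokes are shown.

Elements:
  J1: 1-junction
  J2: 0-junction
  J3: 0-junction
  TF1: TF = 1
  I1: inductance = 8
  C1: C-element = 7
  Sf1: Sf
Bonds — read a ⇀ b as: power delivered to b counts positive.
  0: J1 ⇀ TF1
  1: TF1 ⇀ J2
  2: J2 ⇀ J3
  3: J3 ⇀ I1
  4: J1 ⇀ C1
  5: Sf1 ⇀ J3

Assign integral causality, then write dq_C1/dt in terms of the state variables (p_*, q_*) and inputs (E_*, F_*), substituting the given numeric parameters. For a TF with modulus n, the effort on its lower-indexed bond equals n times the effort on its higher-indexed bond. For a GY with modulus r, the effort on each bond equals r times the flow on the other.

dq_C1/dt = -F_Sf1 + p_I1/8

#5 →Sf1  (Sf1 (Sf) sets flow on bond)
#3 →I1  (prefer integral on I1)
#2 →J3  (J3: last free bond brings effort in)
#1 →J2  (J2 needs exactly one e-in)
#0 →TF1  (TF1: transformer flips bond 1)
#4 →J1  (J1 flow already set via bond 0)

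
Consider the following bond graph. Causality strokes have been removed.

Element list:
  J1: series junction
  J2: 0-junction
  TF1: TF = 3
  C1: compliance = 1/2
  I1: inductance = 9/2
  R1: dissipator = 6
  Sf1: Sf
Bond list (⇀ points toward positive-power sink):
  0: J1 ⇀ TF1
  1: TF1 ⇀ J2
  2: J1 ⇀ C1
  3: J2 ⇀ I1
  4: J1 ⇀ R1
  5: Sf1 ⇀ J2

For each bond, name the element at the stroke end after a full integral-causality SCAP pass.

β5 stroke→Sf1  (source Sf1 imposes f)
β2 stroke→J1  (C1 outputs effort q/C1)
β3 stroke→I1  (I1: I, integral causality)
β1 stroke→J2  (only one effort-in slot at J2)
β0 stroke→TF1  (TF1: transformer flips bond 1)
β4 stroke→J1  (1-jn J1 has f-setter on 0)

bond 0 stroke→TF1
bond 1 stroke→J2
bond 2 stroke→J1
bond 3 stroke→I1
bond 4 stroke→J1
bond 5 stroke→Sf1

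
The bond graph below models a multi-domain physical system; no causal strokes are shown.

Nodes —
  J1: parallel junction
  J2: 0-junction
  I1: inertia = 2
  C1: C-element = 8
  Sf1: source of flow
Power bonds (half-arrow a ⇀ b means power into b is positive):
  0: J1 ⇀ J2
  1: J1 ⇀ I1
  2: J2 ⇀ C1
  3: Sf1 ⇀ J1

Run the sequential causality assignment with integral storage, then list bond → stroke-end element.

#0 stroke at J1
#1 stroke at I1
#2 stroke at J2
#3 stroke at Sf1

#3 stroke→Sf1  (Sf1: flow source, stroke at near end)
#1 stroke→I1  (I1 integral (f out))
#0 stroke→J1  (J1: last free bond brings effort in)
#2 stroke→J2  (J2 needs exactly one e-in)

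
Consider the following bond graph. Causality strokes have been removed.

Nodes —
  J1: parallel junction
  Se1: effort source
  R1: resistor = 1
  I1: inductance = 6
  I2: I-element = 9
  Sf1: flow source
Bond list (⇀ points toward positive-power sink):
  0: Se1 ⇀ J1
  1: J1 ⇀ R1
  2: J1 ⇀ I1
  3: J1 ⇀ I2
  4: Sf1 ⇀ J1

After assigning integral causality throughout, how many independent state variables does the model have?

β0 stroke→J1  (Se1: effort source, stroke at far end)
β4 stroke→Sf1  (Sf1 fixes flow; stroke at Sf1)
β1 stroke→R1  (common-e at J1 fixed by 0)
β2 stroke→I1  (0-jn J1 has e-setter on 0)
β3 stroke→I2  (common-e at J1 fixed by 0)

2  (I1, I2 all integral)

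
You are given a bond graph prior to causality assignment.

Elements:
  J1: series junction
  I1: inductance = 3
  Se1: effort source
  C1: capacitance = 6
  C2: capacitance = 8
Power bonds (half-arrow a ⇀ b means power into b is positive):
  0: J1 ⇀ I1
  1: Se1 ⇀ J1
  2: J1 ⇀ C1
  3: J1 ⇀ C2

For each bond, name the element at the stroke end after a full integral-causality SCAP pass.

b1 →J1  (source Se1 imposes e)
b0 →I1  (I1 outputs flow p/I1)
b2 →J1  (J1: bond 0 brought flow, rest push out)
b3 →J1  (common-f at J1 fixed by 0)

b0 stroke at I1
b1 stroke at J1
b2 stroke at J1
b3 stroke at J1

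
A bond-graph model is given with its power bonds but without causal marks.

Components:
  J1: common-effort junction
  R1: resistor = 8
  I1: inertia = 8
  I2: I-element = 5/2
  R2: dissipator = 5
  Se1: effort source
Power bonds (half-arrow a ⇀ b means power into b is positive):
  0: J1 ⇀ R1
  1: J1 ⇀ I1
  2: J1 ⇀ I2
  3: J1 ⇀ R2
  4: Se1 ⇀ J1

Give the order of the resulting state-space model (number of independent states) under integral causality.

#4 stroke at J1  (source Se1 imposes e)
#0 stroke at R1  (J1 effort already set via bond 4)
#1 stroke at I1  (J1: bond 4 brought effort, rest push out)
#2 stroke at I2  (0-jn J1 has e-setter on 4)
#3 stroke at R2  (common-e at J1 fixed by 4)

2  (I1, I2 all integral)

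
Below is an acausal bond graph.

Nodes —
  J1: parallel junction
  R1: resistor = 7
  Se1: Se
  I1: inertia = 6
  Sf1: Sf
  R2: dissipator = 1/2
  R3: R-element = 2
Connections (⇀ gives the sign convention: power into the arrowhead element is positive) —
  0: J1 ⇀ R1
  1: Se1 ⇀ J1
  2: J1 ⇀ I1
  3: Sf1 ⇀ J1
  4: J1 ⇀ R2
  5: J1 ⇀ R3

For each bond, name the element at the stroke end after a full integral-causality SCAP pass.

β1 stroke at J1  (source Se1 imposes e)
β3 stroke at Sf1  (Sf1 (Sf) sets flow on bond)
β0 stroke at R1  (0-jn J1 has e-setter on 1)
β2 stroke at I1  (J1: bond 1 brought effort, rest push out)
β4 stroke at R2  (common-e at J1 fixed by 1)
β5 stroke at R3  (J1: bond 1 brought effort, rest push out)

β0 stroke→R1
β1 stroke→J1
β2 stroke→I1
β3 stroke→Sf1
β4 stroke→R2
β5 stroke→R3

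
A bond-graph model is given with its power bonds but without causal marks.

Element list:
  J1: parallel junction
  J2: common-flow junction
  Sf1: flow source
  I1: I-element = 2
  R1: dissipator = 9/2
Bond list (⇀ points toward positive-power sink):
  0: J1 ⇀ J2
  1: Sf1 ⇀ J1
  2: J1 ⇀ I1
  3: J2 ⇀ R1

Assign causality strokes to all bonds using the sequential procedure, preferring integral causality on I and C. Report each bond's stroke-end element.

β0 →J1
β1 →Sf1
β2 →I1
β3 →J2

#1 →Sf1  (Sf1 fixes flow; stroke at Sf1)
#2 →I1  (I1: I, integral causality)
#0 →J1  (J1: last free bond brings effort in)
#3 →J2  (J2: bond 0 brought flow, rest push out)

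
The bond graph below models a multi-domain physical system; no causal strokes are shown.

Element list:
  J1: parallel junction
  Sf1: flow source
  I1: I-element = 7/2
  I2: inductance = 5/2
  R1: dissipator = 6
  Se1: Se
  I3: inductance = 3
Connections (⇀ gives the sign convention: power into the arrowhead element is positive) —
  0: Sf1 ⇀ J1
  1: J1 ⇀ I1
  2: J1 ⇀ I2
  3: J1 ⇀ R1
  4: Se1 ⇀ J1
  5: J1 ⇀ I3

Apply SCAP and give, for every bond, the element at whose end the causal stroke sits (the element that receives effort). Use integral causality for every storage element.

#0 stroke at Sf1  (Sf1 (Sf) sets flow on bond)
#4 stroke at J1  (Se1: effort source, stroke at far end)
#1 stroke at I1  (common-e at J1 fixed by 4)
#2 stroke at I2  (common-e at J1 fixed by 4)
#3 stroke at R1  (common-e at J1 fixed by 4)
#5 stroke at I3  (J1 effort already set via bond 4)

#0 |Sf1
#1 |I1
#2 |I2
#3 |R1
#4 |J1
#5 |I3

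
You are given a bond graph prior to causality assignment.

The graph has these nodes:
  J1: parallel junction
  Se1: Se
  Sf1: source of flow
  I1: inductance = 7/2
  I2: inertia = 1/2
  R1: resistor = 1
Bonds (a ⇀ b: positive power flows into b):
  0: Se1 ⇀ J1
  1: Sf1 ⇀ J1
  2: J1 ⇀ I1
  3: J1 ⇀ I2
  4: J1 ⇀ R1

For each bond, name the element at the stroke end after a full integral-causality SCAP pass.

#0 stroke at J1  (Se1: effort source, stroke at far end)
#1 stroke at Sf1  (Sf1: flow source, stroke at near end)
#2 stroke at I1  (0-jn J1 has e-setter on 0)
#3 stroke at I2  (J1: bond 0 brought effort, rest push out)
#4 stroke at R1  (J1: bond 0 brought effort, rest push out)

β0 stroke at J1
β1 stroke at Sf1
β2 stroke at I1
β3 stroke at I2
β4 stroke at R1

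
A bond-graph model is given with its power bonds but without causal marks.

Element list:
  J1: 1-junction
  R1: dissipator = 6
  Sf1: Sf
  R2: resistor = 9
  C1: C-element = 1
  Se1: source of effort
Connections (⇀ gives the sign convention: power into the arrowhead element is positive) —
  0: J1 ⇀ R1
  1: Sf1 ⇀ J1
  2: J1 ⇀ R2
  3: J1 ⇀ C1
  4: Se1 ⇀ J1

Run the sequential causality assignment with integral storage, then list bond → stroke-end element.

b1 stroke at Sf1  (Sf1 fixes flow; stroke at Sf1)
b4 stroke at J1  (Se1: effort source, stroke at far end)
b0 stroke at J1  (common-f at J1 fixed by 1)
b2 stroke at J1  (common-f at J1 fixed by 1)
b3 stroke at J1  (J1 flow already set via bond 1)

β0 stroke at J1
β1 stroke at Sf1
β2 stroke at J1
β3 stroke at J1
β4 stroke at J1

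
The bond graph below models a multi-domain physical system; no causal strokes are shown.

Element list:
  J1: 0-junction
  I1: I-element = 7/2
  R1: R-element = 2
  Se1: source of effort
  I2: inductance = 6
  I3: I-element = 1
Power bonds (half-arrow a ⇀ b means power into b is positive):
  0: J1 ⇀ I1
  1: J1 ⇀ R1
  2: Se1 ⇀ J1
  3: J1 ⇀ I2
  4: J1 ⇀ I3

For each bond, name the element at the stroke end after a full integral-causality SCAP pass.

β0 |I1
β1 |R1
β2 |J1
β3 |I2
β4 |I3

#2 →J1  (Se1 (Se) sets effort on bond)
#0 →I1  (0-jn J1 has e-setter on 2)
#1 →R1  (0-jn J1 has e-setter on 2)
#3 →I2  (J1: bond 2 brought effort, rest push out)
#4 →I3  (common-e at J1 fixed by 2)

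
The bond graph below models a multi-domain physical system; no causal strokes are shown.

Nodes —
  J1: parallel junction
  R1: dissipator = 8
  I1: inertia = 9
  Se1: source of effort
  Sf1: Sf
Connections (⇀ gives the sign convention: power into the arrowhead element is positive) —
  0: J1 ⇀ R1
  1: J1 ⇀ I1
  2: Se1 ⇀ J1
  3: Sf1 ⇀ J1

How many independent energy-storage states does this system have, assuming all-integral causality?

β2 stroke at J1  (Se1 fixes effort; stroke away)
β3 stroke at Sf1  (Sf1: flow source, stroke at near end)
β0 stroke at R1  (common-e at J1 fixed by 2)
β1 stroke at I1  (J1: bond 2 brought effort, rest push out)

1  (I1 all integral)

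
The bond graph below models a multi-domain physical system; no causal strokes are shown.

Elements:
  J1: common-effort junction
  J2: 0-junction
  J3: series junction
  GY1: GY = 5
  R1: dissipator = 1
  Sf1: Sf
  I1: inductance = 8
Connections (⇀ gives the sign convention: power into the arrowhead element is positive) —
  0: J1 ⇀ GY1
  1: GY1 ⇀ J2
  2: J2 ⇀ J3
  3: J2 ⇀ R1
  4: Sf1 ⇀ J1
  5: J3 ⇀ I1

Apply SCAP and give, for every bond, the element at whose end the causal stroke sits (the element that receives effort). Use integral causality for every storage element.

b4 →Sf1  (Sf1: flow source, stroke at near end)
b0 →J1  (J1: last free bond brings effort in)
b1 →J2  (GY1: gyrator matches bond 0)
b2 →J3  (0-jn J2 has e-setter on 1)
b3 →R1  (J2: bond 1 brought effort, rest push out)
b5 →I1  (J3: last free bond brings flow in)

b0 |J1
b1 |J2
b2 |J3
b3 |R1
b4 |Sf1
b5 |I1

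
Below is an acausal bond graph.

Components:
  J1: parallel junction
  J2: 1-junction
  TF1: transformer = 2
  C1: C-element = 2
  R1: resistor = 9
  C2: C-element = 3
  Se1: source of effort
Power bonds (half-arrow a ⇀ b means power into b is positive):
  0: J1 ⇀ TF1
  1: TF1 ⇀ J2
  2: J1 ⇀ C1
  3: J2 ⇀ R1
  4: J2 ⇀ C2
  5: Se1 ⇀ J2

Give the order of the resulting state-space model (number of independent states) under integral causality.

b5 →J2  (Se1 fixes effort; stroke away)
b2 →J1  (C1: C, integral causality)
b0 →TF1  (common-e at J1 fixed by 2)
b1 →J2  (TF1 one-in-one-out from 0)
b4 →J2  (C2: C, integral causality)
b3 →R1  (closing 1-jn rule on J2)

2  (C1, C2 all integral)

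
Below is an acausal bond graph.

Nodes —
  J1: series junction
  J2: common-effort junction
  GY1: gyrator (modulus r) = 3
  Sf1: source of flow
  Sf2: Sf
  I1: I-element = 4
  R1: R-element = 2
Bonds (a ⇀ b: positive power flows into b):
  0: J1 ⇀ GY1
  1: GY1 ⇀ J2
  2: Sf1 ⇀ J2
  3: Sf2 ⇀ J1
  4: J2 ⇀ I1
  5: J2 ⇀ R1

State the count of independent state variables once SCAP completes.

1  (I1 all integral)

b2 stroke at Sf1  (Sf1 (Sf) sets flow on bond)
b3 stroke at Sf2  (source Sf2 imposes f)
b0 stroke at J1  (J1: bond 3 brought flow, rest push out)
b1 stroke at J2  (through GY1, causality inverts; strokes same side of GY1)
b4 stroke at I1  (J2: bond 1 brought effort, rest push out)
b5 stroke at R1  (0-jn J2 has e-setter on 1)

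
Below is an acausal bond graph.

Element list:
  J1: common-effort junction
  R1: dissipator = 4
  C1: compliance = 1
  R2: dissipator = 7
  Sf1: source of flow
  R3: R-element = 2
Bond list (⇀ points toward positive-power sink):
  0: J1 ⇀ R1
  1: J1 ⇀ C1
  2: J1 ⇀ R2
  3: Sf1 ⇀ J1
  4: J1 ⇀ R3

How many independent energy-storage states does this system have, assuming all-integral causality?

1  (C1 all integral)

b3 stroke at Sf1  (Sf1 (Sf) sets flow on bond)
b1 stroke at J1  (prefer integral on C1)
b0 stroke at R1  (J1: bond 1 brought effort, rest push out)
b2 stroke at R2  (J1: bond 1 brought effort, rest push out)
b4 stroke at R3  (J1 effort already set via bond 1)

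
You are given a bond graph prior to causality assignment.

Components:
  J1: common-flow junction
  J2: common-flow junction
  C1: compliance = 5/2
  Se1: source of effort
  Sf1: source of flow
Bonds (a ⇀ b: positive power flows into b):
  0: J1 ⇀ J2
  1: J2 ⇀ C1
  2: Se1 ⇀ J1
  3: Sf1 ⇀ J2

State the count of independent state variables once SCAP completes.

#2 →J1  (Se1 fixes effort; stroke away)
#3 →Sf1  (Sf1 (Sf) sets flow on bond)
#0 →J2  (J1: last free bond brings flow in)
#1 →J2  (1-jn J2 has f-setter on 3)

1  (C1 all integral)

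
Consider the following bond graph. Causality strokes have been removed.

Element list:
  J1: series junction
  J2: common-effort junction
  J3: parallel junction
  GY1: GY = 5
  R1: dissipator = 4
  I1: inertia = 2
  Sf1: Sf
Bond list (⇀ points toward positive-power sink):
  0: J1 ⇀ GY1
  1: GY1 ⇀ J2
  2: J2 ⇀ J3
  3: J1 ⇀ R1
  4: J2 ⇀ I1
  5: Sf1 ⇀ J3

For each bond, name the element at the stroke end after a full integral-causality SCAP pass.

b5 →Sf1  (source Sf1 imposes f)
b2 →J3  (J3 needs exactly one e-in)
b4 →I1  (I1 outputs flow p/I1)
b1 →J2  (closing 0-jn rule on J2)
b0 →J1  (through GY1, causality inverts; strokes same side of GY1)
b3 →R1  (closing 1-jn rule on J1)

bond 0 |J1
bond 1 |J2
bond 2 |J3
bond 3 |R1
bond 4 |I1
bond 5 |Sf1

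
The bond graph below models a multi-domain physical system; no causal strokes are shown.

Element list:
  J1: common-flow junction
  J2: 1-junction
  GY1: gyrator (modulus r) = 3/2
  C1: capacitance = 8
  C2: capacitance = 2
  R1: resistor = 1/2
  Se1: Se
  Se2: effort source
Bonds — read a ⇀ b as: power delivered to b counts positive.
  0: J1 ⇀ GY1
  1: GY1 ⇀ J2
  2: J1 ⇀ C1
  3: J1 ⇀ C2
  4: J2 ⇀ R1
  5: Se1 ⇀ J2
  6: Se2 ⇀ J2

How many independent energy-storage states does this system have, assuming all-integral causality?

2  (C1, C2 all integral)

#5 stroke→J2  (Se1 (Se) sets effort on bond)
#6 stroke→J2  (Se2 (Se) sets effort on bond)
#2 stroke→J1  (C1 outputs effort q/C1)
#3 stroke→J1  (C2: C, integral causality)
#0 stroke→GY1  (J1 needs exactly one f-in)
#1 stroke→GY1  (GY GY1: same side as bond 0)
#4 stroke→J2  (1-jn J2 has f-setter on 1)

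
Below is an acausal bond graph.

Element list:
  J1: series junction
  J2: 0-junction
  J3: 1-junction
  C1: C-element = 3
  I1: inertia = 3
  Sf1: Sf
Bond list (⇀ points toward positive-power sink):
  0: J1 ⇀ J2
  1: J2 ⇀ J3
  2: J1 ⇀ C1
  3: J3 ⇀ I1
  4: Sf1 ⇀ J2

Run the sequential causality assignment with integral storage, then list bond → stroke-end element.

β0 stroke at J2
β1 stroke at J3
β2 stroke at J1
β3 stroke at I1
β4 stroke at Sf1

β4 stroke→Sf1  (Sf1: flow source, stroke at near end)
β2 stroke→J1  (C1 integral (e out))
β0 stroke→J2  (closing 1-jn rule on J1)
β1 stroke→J3  (J2 effort already set via bond 0)
β3 stroke→I1  (closing 1-jn rule on J3)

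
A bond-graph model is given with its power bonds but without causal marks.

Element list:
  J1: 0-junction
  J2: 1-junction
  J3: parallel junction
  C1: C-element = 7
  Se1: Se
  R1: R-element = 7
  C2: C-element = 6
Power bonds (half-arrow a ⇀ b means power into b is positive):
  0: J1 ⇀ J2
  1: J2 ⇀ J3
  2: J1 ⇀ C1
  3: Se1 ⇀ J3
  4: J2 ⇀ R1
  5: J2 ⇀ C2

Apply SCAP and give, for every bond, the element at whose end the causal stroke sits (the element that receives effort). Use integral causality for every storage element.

b0 stroke→J2
b1 stroke→J2
b2 stroke→J1
b3 stroke→J3
b4 stroke→R1
b5 stroke→J2

#3 →J3  (source Se1 imposes e)
#1 →J2  (J3 effort already set via bond 3)
#2 →J1  (C1 integral (e out))
#0 →J2  (0-jn J1 has e-setter on 2)
#5 →J2  (prefer integral on C2)
#4 →R1  (J2 needs exactly one f-in)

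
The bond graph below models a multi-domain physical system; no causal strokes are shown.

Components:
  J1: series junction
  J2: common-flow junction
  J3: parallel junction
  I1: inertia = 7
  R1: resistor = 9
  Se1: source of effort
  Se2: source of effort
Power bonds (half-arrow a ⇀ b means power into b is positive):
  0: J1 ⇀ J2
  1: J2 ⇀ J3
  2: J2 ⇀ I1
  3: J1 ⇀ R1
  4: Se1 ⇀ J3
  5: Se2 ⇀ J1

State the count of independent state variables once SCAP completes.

bond 4 stroke→J3  (source Se1 imposes e)
bond 5 stroke→J1  (Se2 fixes effort; stroke away)
bond 1 stroke→J2  (common-e at J3 fixed by 4)
bond 2 stroke→I1  (I1 integral (f out))
bond 0 stroke→J2  (J2 flow already set via bond 2)
bond 3 stroke→J1  (J1 flow already set via bond 0)

1  (I1 all integral)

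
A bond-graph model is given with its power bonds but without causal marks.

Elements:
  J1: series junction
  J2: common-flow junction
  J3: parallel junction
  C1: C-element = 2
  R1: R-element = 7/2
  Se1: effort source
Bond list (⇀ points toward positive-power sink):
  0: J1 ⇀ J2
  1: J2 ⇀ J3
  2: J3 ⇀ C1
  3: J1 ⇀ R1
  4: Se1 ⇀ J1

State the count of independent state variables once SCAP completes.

β4 stroke at J1  (Se1 (Se) sets effort on bond)
β2 stroke at J3  (C1 outputs effort q/C1)
β1 stroke at J2  (0-jn J3 has e-setter on 2)
β0 stroke at J1  (J2 needs exactly one f-in)
β3 stroke at R1  (only one flow-in slot at J1)

1  (C1 all integral)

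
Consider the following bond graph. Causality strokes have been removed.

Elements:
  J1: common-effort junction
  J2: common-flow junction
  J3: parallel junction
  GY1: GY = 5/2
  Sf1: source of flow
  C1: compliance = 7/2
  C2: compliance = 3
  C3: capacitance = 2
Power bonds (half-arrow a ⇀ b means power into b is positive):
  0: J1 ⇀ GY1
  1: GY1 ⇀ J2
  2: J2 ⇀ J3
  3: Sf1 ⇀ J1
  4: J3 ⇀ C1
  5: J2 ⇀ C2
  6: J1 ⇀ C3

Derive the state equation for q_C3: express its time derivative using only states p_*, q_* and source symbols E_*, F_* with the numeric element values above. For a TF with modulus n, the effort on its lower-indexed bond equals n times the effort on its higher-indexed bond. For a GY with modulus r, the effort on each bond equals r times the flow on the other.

dq_C3/dt = F_Sf1 - 4*q_C1/35 - 2*q_C2/15

#3 stroke→Sf1  (source Sf1 imposes f)
#4 stroke→J3  (C1 integral (e out))
#2 stroke→J2  (common-e at J3 fixed by 4)
#5 stroke→J2  (prefer integral on C2)
#1 stroke→GY1  (only one flow-in slot at J2)
#0 stroke→GY1  (GY1 both-in/both-out from 1)
#6 stroke→J1  (J1: last free bond brings effort in)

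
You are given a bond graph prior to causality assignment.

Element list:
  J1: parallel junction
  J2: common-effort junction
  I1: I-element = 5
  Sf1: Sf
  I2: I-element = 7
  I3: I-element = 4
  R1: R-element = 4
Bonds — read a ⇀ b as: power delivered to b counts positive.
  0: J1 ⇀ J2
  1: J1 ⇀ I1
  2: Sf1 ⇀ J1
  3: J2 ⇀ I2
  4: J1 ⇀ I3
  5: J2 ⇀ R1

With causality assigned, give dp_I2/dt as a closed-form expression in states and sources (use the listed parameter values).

dp_I2/dt = 4*F_Sf1 - 4*p_I1/5 - 4*p_I2/7 - p_I3

β2 stroke at Sf1  (Sf1: flow source, stroke at near end)
β1 stroke at I1  (prefer integral on I1)
β3 stroke at I2  (I2 integral (f out))
β4 stroke at I3  (I3: I, integral causality)
β0 stroke at J1  (closing 0-jn rule on J1)
β5 stroke at J2  (closing 0-jn rule on J2)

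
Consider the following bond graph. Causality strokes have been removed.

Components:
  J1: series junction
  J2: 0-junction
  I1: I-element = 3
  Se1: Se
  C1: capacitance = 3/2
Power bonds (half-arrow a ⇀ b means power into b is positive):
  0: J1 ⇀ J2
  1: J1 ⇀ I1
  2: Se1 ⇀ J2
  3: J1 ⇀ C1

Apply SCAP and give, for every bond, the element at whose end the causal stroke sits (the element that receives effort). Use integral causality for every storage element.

bond 0 |J1
bond 1 |I1
bond 2 |J2
bond 3 |J1

β2 →J2  (Se1 (Se) sets effort on bond)
β0 →J1  (0-jn J2 has e-setter on 2)
β1 →I1  (prefer integral on I1)
β3 →J1  (1-jn J1 has f-setter on 1)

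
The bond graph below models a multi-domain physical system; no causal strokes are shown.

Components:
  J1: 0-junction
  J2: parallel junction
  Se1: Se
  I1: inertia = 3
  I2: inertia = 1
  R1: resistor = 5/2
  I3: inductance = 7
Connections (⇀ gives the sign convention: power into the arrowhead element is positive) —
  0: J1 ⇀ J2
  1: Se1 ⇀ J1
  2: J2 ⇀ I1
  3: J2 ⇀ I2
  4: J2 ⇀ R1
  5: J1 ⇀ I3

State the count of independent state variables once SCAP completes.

β1 stroke→J1  (Se1: effort source, stroke at far end)
β0 stroke→J2  (0-jn J1 has e-setter on 1)
β5 stroke→I3  (0-jn J1 has e-setter on 1)
β2 stroke→I1  (common-e at J2 fixed by 0)
β3 stroke→I2  (J2 effort already set via bond 0)
β4 stroke→R1  (J2: bond 0 brought effort, rest push out)

3  (I1, I2, I3 all integral)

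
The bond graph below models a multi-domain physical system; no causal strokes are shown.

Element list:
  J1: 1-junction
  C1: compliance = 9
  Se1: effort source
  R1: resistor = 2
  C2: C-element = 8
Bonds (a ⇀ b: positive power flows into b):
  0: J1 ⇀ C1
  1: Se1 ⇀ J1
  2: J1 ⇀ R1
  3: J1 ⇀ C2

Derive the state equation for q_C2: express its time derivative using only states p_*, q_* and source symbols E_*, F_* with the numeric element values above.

#1 →J1  (Se1: effort source, stroke at far end)
#0 →J1  (prefer integral on C1)
#3 →J1  (C2 integral (e out))
#2 →R1  (only one flow-in slot at J1)

dq_C2/dt = E_Se1/2 - q_C1/18 - q_C2/16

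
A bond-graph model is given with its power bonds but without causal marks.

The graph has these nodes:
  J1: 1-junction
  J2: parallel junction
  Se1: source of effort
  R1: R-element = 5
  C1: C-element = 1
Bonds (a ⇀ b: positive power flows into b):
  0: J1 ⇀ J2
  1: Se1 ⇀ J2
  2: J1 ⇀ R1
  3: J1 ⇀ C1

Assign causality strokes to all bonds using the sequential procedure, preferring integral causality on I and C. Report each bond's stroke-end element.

#0 |J1
#1 |J2
#2 |R1
#3 |J1

β1 stroke at J2  (Se1 fixes effort; stroke away)
β0 stroke at J1  (J2: bond 1 brought effort, rest push out)
β3 stroke at J1  (C1: C, integral causality)
β2 stroke at R1  (J1: last free bond brings flow in)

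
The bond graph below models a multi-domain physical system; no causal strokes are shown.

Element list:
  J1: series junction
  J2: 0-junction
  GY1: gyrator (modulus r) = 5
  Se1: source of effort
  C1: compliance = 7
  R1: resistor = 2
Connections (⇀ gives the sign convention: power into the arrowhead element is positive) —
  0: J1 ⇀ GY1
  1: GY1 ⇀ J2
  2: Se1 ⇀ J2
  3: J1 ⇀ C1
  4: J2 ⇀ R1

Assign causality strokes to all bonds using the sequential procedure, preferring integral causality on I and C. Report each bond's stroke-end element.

b0 stroke→GY1
b1 stroke→GY1
b2 stroke→J2
b3 stroke→J1
b4 stroke→R1

#2 stroke→J2  (Se1 (Se) sets effort on bond)
#1 stroke→GY1  (J2 effort already set via bond 2)
#4 stroke→R1  (common-e at J2 fixed by 2)
#0 stroke→GY1  (GY GY1: same side as bond 1)
#3 stroke→J1  (J1: bond 0 brought flow, rest push out)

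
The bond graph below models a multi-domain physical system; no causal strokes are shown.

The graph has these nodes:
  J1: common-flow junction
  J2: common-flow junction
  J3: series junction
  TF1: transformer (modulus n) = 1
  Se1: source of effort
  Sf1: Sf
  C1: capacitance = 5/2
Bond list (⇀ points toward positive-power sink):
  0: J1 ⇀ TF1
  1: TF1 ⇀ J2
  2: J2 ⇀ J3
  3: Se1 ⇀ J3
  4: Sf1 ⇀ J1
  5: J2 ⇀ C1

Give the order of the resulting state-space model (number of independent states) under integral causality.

1  (C1 all integral)

#3 →J3  (Se1 fixes effort; stroke away)
#4 →Sf1  (Sf1: flow source, stroke at near end)
#0 →J1  (J1: bond 4 brought flow, rest push out)
#2 →J2  (J3 needs exactly one f-in)
#1 →TF1  (TF1 one-in-one-out from 0)
#5 →J2  (common-f at J2 fixed by 1)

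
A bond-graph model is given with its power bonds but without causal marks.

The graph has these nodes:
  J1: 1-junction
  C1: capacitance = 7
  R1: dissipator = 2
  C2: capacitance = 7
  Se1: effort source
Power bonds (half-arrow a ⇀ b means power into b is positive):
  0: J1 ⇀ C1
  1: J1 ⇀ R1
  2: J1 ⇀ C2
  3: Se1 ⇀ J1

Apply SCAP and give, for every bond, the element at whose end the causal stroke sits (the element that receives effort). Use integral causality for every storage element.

bond 0 stroke at J1
bond 1 stroke at R1
bond 2 stroke at J1
bond 3 stroke at J1

bond 3 →J1  (source Se1 imposes e)
bond 0 →J1  (C1 integral (e out))
bond 2 →J1  (C2: C, integral causality)
bond 1 →R1  (J1: last free bond brings flow in)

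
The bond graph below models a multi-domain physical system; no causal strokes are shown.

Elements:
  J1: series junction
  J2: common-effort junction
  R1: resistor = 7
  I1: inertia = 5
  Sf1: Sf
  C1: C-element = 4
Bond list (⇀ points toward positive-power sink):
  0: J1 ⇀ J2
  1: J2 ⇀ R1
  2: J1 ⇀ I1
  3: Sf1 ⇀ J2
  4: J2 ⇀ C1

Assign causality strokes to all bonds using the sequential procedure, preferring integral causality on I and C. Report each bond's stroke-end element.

b0 stroke at J1
b1 stroke at R1
b2 stroke at I1
b3 stroke at Sf1
b4 stroke at J2

b3 stroke at Sf1  (source Sf1 imposes f)
b2 stroke at I1  (I1 outputs flow p/I1)
b0 stroke at J1  (J1 flow already set via bond 2)
b4 stroke at J2  (C1: C, integral causality)
b1 stroke at R1  (J2 effort already set via bond 4)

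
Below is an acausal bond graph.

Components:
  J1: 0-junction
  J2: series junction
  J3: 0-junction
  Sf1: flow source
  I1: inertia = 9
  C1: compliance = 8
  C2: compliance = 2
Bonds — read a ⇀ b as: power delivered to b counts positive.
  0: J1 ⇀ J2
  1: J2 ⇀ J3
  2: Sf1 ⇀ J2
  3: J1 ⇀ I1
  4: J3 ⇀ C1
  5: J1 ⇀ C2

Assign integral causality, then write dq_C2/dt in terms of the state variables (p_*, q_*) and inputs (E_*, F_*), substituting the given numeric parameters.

#2 stroke→Sf1  (source Sf1 imposes f)
#0 stroke→J2  (1-jn J2 has f-setter on 2)
#1 stroke→J2  (J2: bond 2 brought flow, rest push out)
#4 stroke→J3  (only one effort-in slot at J3)
#3 stroke→I1  (prefer integral on I1)
#5 stroke→J1  (J1: last free bond brings effort in)

dq_C2/dt = -F_Sf1 - p_I1/9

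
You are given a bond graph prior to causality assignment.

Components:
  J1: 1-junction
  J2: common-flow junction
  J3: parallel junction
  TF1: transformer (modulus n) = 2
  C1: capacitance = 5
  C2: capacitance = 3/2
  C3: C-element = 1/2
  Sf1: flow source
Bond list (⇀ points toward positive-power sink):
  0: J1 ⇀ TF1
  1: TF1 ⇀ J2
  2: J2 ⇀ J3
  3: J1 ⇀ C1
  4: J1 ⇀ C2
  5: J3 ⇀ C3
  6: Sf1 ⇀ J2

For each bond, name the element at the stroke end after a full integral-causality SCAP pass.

#6 stroke→Sf1  (Sf1 fixes flow; stroke at Sf1)
#1 stroke→J2  (J2: bond 6 brought flow, rest push out)
#2 stroke→J2  (common-f at J2 fixed by 6)
#5 stroke→J3  (closing 0-jn rule on J3)
#0 stroke→TF1  (through TF1, causality passes straight; one stroke at TF1)
#3 stroke→J1  (common-f at J1 fixed by 0)
#4 stroke→J1  (common-f at J1 fixed by 0)

bond 0 stroke→TF1
bond 1 stroke→J2
bond 2 stroke→J2
bond 3 stroke→J1
bond 4 stroke→J1
bond 5 stroke→J3
bond 6 stroke→Sf1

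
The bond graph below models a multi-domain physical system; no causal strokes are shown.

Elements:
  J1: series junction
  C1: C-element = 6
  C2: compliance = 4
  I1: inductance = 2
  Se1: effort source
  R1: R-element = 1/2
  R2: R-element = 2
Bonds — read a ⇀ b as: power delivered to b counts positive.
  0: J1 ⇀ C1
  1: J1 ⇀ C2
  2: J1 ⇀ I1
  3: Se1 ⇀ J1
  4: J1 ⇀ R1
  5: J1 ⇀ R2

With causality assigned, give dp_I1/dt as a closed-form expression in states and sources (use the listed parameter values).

dp_I1/dt = E_Se1 - 5*p_I1/4 - q_C1/6 - q_C2/4

bond 3 stroke at J1  (Se1: effort source, stroke at far end)
bond 0 stroke at J1  (C1: C, integral causality)
bond 1 stroke at J1  (C2 integral (e out))
bond 2 stroke at I1  (I1 outputs flow p/I1)
bond 4 stroke at J1  (J1: bond 2 brought flow, rest push out)
bond 5 stroke at J1  (J1: bond 2 brought flow, rest push out)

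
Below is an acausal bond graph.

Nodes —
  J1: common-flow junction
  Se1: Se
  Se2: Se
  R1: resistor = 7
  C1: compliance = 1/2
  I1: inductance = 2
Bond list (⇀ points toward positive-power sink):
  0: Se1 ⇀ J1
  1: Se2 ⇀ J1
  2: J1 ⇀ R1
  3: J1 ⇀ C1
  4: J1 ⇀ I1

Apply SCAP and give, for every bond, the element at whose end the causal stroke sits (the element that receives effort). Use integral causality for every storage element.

b0 |J1
b1 |J1
b2 |J1
b3 |J1
b4 |I1

bond 0 |J1  (source Se1 imposes e)
bond 1 |J1  (Se2 fixes effort; stroke away)
bond 3 |J1  (prefer integral on C1)
bond 4 |I1  (prefer integral on I1)
bond 2 |J1  (common-f at J1 fixed by 4)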